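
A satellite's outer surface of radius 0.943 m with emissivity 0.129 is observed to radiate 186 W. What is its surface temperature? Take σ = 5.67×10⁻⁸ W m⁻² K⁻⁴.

T ≈ 218 K

A = 4πr² = 4π × (0.943)² = 11.2 m².
From P = εσAT⁴, T = (P / εσA)^(1/4) = (186 / (0.129 × 5.67×10⁻⁸ × 11.2))^(1/4).
T = (2.28×10^9)^(1/4) = 218 K.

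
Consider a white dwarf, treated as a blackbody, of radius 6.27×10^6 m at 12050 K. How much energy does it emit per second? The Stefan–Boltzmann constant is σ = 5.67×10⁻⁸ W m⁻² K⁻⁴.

A = 4πr² = 4π × (6.27×10^6)² = 4.94×10^14 m².
P = σAT⁴ = 5.67×10⁻⁸ × 4.94×10^14 × (12050)⁴ = 5.67×10⁻⁸ × 4.94×10^14 × 2.11×10^16.
P = 5.91×10^23 W.

P ≈ 5.91×10^23 W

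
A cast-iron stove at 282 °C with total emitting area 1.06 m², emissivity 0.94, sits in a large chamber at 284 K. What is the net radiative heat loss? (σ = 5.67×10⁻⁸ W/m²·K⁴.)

Q ≈ 4990 W

Convert: 282 °C = 555 K.
Q = εσA(T⁴ − T_s⁴). T⁴ − T_s⁴ = (555)⁴ − (284)⁴ = 9.49×10^10 − 6.51×10^9 = 8.84×10^10 K⁴.
Q = 0.94 × 5.67×10⁻⁸ × 1.06 × 8.84×10^10 = 4990 W.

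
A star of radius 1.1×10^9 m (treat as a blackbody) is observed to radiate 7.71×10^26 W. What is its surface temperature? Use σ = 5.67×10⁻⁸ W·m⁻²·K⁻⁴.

A = 4πr² = 4π × (1.1×10^9)² = 1.52×10^19 m².
From P = σAT⁴, T = (P / σA)^(1/4) = (7.71×10^26 / (5.67×10⁻⁸ × 1.52×10^19))^(1/4).
T = (8.94×10^14)^(1/4) = 5470 K.

T ≈ 5470 K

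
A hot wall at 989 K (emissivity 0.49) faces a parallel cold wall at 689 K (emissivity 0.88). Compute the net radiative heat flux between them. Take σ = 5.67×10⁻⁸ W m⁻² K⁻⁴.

For two large parallel gray plates, q = σ(T₁⁴ − T₂⁴) / (1/ε₁ + 1/ε₂ − 1).
1/ε₁ + 1/ε₂ − 1 = 1/0.49 + 1/0.88 − 1 = 2.177.
T₁⁴ − T₂⁴ = 9.57×10^11 − 2.25×10^11 = 7.31×10^11 K⁴.
q = 5.67×10⁻⁸ × 7.31×10^11 / 2.177 = 19000 W/m².

q ≈ 19000 W/m²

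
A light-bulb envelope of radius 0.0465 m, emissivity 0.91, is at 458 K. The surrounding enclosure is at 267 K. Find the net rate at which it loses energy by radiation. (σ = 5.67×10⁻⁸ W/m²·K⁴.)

Q ≈ 54.6 W

A = 4πr² = 4π × (0.0465)² = 0.0272 m².
Q = εσA(T⁴ − T_s⁴). T⁴ − T_s⁴ = (458)⁴ − (267)⁴ = 4.40×10^10 − 5.08×10^9 = 3.89×10^10 K⁴.
Q = 0.91 × 5.67×10⁻⁸ × 0.0272 × 3.89×10^10 = 54.6 W.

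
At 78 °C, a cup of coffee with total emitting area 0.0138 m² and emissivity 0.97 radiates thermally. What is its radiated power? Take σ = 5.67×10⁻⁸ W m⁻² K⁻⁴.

P ≈ 11.5 W

78 °C = 351 K.
P = εσAT⁴ = 0.97 × 5.67×10⁻⁸ × 0.0138 × (351)⁴ = 0.97 × 5.67×10⁻⁸ × 0.0138 × 1.52×10^10.
P = 11.5 W.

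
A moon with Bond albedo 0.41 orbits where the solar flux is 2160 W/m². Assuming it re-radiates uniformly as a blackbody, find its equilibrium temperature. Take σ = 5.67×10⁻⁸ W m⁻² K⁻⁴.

T ≈ 274 K

Power absorbed = (1−a)S·πR²; power emitted = 4πR²σT⁴. Equating and cancelling πR²:
T = ((1−a)S / 4σ)^(1/4) = (1270 / (4 × 5.67×10⁻⁸))^(1/4) = (5.62×10^9)^(1/4).
T = 274 K.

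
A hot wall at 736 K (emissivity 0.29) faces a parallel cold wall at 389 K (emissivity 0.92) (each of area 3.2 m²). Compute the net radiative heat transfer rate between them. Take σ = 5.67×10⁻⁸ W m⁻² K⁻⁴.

Q ≈ 13900 W

For two large parallel gray plates, q = σ(T₁⁴ − T₂⁴) / (1/ε₁ + 1/ε₂ − 1).
1/ε₁ + 1/ε₂ − 1 = 1/0.29 + 1/0.92 − 1 = 3.535.
T₁⁴ − T₂⁴ = 2.93×10^11 − 2.29×10^10 = 2.71×10^11 K⁴.
q = 5.67×10⁻⁸ × 2.71×10^11 / 3.535 = 4340 W/m².
Q = q·A = 4340 × 3.2 = 13900 W.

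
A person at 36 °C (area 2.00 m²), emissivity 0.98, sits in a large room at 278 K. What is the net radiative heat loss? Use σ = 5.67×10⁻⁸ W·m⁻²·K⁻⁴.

Q ≈ 349 W

Convert: 36 °C = 309 K.
Q = εσA(T⁴ − T_s⁴). T⁴ − T_s⁴ = (309)⁴ − (278)⁴ = 9.12×10^9 − 5.97×10^9 = 3.14×10^9 K⁴.
Q = 0.98 × 5.67×10⁻⁸ × 2.00 × 3.14×10^9 = 349 W.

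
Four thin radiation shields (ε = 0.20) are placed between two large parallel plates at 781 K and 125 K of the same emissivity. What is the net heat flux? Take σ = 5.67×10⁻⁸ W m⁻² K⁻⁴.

Each of the 5 gaps contributes resistance (2/ε − 1) = 2/0.20 − 1 = 9.000; total = 45.00.
q = σ(T₁⁴ − T₂⁴) / 45.00 = 5.67×10⁻⁸ × 3.72×10^11 / 45.00 = 468 W/m².

q ≈ 468 W/m²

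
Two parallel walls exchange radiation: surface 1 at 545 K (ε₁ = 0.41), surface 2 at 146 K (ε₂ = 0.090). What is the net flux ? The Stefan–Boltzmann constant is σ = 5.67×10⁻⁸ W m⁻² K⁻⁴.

For two large parallel gray plates, q = σ(T₁⁴ − T₂⁴) / (1/ε₁ + 1/ε₂ − 1).
1/ε₁ + 1/ε₂ − 1 = 1/0.41 + 1/0.090 − 1 = 12.55.
T₁⁴ − T₂⁴ = 8.82×10^10 − 4.54×10^8 = 8.78×10^10 K⁴.
q = 5.67×10⁻⁸ × 8.78×10^10 / 12.55 = 397 W/m².

q ≈ 397 W/m²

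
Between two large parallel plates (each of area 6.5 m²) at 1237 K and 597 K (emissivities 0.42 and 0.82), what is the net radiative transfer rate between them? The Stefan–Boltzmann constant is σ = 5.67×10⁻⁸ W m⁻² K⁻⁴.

Q ≈ 3.14×10^5 W

For two large parallel gray plates, q = σ(T₁⁴ − T₂⁴) / (1/ε₁ + 1/ε₂ − 1).
1/ε₁ + 1/ε₂ − 1 = 1/0.42 + 1/0.82 − 1 = 2.600.
T₁⁴ − T₂⁴ = 2.34×10^12 − 1.27×10^11 = 2.21×10^12 K⁴.
q = 5.67×10⁻⁸ × 2.21×10^12 / 2.600 = 48300 W/m².
Q = q·A = 48300 × 6.5 = 3.14×10^5 W.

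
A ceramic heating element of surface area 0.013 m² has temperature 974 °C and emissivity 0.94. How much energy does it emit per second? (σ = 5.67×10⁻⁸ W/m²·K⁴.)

P ≈ 1680 W

974 °C = 1247 K.
P = εσAT⁴ = 0.94 × 5.67×10⁻⁸ × 0.0130 × (1247)⁴ = 0.94 × 5.67×10⁻⁸ × 0.0130 × 2.42×10^12.
P = 1680 W.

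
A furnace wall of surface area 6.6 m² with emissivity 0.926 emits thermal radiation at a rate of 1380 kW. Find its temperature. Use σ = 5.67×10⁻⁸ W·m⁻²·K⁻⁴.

From P = εσAT⁴, T = (P / εσA)^(1/4) = (1.38×10^6 / (0.926 × 5.67×10⁻⁸ × 6.60))^(1/4).
T = (3.98×10^12)^(1/4) = 1410 K.

T ≈ 1410 K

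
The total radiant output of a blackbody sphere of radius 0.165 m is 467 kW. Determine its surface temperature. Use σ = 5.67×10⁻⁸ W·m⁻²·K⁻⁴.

A = 4πr² = 4π × (0.165)² = 0.342 m².
From P = σAT⁴, T = (P / σA)^(1/4) = (4.67×10^5 / (5.67×10⁻⁸ × 0.342))^(1/4).
T = (2.41×10^13)^(1/4) = 2220 K.

T ≈ 2220 K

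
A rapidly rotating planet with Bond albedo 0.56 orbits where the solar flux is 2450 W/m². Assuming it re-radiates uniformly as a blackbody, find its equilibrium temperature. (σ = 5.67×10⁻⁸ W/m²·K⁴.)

T ≈ 263 K

Power absorbed = (1−a)S·πR²; power emitted = 4πR²σT⁴. Equating and cancelling πR²:
T = ((1−a)S / 4σ)^(1/4) = (1080 / (4 × 5.67×10⁻⁸))^(1/4) = (4.75×10^9)^(1/4).
T = 263 K.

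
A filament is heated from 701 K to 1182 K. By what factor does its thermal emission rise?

P ∝ T⁴, so the ratio is (1182/701)⁴ = (1.686)⁴ = 8.08.

ratio ≈ 8.08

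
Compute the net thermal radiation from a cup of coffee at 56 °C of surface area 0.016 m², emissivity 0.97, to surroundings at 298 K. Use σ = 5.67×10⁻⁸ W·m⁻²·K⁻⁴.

Q ≈ 3.37 W

Convert: 56 °C = 329 K.
Q = εσA(T⁴ − T_s⁴). T⁴ − T_s⁴ = (329)⁴ − (298)⁴ = 1.17×10^10 − 7.89×10^9 = 3.83×10^9 K⁴.
Q = 0.97 × 5.67×10⁻⁸ × 0.0160 × 3.83×10^9 = 3.37 W.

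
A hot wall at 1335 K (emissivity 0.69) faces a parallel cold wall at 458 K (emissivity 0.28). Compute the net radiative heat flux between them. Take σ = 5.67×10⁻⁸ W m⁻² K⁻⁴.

For two large parallel gray plates, q = σ(T₁⁴ − T₂⁴) / (1/ε₁ + 1/ε₂ − 1).
1/ε₁ + 1/ε₂ − 1 = 1/0.69 + 1/0.28 − 1 = 4.021.
T₁⁴ − T₂⁴ = 3.18×10^12 − 4.40×10^10 = 3.13×10^12 K⁴.
q = 5.67×10⁻⁸ × 3.13×10^12 / 4.021 = 44200 W/m².

q ≈ 44200 W/m²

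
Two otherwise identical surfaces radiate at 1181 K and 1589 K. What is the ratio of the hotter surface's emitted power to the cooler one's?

ratio ≈ 3.28

P ∝ T⁴, so the ratio is (1589/1181)⁴ = (1.345)⁴ = 3.28.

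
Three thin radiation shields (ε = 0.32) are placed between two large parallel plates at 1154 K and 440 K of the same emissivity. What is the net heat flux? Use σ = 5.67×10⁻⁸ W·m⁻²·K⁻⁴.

q ≈ 4690 W/m²

Each of the 4 gaps contributes resistance (2/ε − 1) = 2/0.32 − 1 = 5.250; total = 21.00.
q = σ(T₁⁴ − T₂⁴) / 21.00 = 5.67×10⁻⁸ × 1.74×10^12 / 21.00 = 4690 W/m².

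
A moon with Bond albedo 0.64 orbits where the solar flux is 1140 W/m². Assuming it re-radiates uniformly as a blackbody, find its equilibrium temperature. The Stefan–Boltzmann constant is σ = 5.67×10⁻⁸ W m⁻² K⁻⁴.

Power absorbed = (1−a)S·πR²; power emitted = 4πR²σT⁴. Equating and cancelling πR²:
T = ((1−a)S / 4σ)^(1/4) = (410 / (4 × 5.67×10⁻⁸))^(1/4) = (1.81×10^9)^(1/4).
T = 206 K.

T ≈ 206 K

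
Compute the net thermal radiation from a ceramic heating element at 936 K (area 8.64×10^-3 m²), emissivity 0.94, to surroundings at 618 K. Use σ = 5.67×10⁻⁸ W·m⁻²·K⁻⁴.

Q = εσA(T⁴ − T_s⁴). T⁴ − T_s⁴ = (936)⁴ − (618)⁴ = 7.68×10^11 − 1.46×10^11 = 6.22×10^11 K⁴.
Q = 0.94 × 5.67×10⁻⁸ × 8.64×10^-3 × 6.22×10^11 = 286 W.

Q ≈ 286 W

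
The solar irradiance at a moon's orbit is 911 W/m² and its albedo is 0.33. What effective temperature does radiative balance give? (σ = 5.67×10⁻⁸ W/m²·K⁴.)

Power absorbed = (1−a)S·πR²; power emitted = 4πR²σT⁴. Equating and cancelling πR²:
T = ((1−a)S / 4σ)^(1/4) = (610 / (4 × 5.67×10⁻⁸))^(1/4) = (2.69×10^9)^(1/4).
T = 228 K.

T ≈ 228 K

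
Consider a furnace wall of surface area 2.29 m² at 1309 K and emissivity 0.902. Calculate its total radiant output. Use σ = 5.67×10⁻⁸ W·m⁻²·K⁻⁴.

P ≈ 3.44×10^5 W

P = εσAT⁴ = 0.902 × 5.67×10⁻⁸ × 2.29 × (1309)⁴ = 0.902 × 5.67×10⁻⁸ × 2.29 × 2.94×10^12.
P = 3.44×10^5 W.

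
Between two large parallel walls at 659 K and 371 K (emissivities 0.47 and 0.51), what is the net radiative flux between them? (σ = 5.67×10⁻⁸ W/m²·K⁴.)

For two large parallel gray plates, q = σ(T₁⁴ − T₂⁴) / (1/ε₁ + 1/ε₂ − 1).
1/ε₁ + 1/ε₂ − 1 = 1/0.47 + 1/0.51 − 1 = 3.088.
T₁⁴ − T₂⁴ = 1.89×10^11 − 1.89×10^10 = 1.70×10^11 K⁴.
q = 5.67×10⁻⁸ × 1.70×10^11 / 3.088 = 3110 W/m².

q ≈ 3110 W/m²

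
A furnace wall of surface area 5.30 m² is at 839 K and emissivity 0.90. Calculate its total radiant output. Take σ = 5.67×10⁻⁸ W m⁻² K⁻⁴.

Stefan–Boltzmann: P = εσAT⁴ = 0.90 × 5.67×10⁻⁸ × 5.30 × (839)⁴ = 0.90 × 5.67×10⁻⁸ × 5.30 × 4.96×10^11.
P = 1.34×10^5 W.

P ≈ 1.34×10^5 W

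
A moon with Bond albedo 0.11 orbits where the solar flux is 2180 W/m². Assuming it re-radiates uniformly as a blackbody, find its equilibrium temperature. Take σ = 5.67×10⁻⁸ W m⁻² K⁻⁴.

Power absorbed = (1−a)S·πR²; power emitted = 4πR²σT⁴. Equating and cancelling πR²:
T = ((1−a)S / 4σ)^(1/4) = (1940 / (4 × 5.67×10⁻⁸))^(1/4) = (8.55×10^9)^(1/4).
T = 304 K.

T ≈ 304 K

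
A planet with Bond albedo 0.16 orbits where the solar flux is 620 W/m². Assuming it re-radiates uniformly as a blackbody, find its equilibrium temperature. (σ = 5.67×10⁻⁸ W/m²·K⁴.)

Power absorbed = (1−a)S·πR²; power emitted = 4πR²σT⁴. Equating and cancelling πR²:
T = ((1−a)S / 4σ)^(1/4) = (521 / (4 × 5.67×10⁻⁸))^(1/4) = (2.30×10^9)^(1/4).
T = 219 K.

T ≈ 219 K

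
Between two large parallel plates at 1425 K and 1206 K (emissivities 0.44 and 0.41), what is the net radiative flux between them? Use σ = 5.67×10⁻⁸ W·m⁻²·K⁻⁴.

For two large parallel gray plates, q = σ(T₁⁴ − T₂⁴) / (1/ε₁ + 1/ε₂ − 1).
1/ε₁ + 1/ε₂ − 1 = 1/0.44 + 1/0.41 − 1 = 3.712.
T₁⁴ − T₂⁴ = 4.12×10^12 − 2.12×10^12 = 2.01×10^12 K⁴.
q = 5.67×10⁻⁸ × 2.01×10^12 / 3.712 = 30700 W/m².

q ≈ 30700 W/m²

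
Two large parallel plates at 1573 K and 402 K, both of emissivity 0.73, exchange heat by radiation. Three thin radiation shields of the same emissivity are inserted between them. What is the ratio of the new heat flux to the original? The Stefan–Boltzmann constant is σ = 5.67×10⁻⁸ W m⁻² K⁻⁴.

ratio ≈ 0.250

With N identical shields there are N+1 = 4 gaps in series, each with the same radiative resistance, so the flux falls to 1/(N+1) of its unshielded value.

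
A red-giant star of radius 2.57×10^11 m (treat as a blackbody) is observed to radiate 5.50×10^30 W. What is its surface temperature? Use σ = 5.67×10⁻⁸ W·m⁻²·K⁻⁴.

T ≈ 3290 K

A = 4πr² = 4π × (2.57×10^11)² = 8.30×10^23 m².
From P = σAT⁴, T = (P / σA)^(1/4) = (5.50×10^30 / (5.67×10⁻⁸ × 8.30×10^23))^(1/4).
T = (1.17×10^14)^(1/4) = 3290 K.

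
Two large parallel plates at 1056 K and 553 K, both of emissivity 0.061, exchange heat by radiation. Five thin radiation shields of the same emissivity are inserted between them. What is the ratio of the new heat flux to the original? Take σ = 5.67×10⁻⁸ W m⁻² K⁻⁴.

ratio ≈ 0.167

With N identical shields there are N+1 = 6 gaps in series, each with the same radiative resistance, so the flux falls to 1/(N+1) of its unshielded value.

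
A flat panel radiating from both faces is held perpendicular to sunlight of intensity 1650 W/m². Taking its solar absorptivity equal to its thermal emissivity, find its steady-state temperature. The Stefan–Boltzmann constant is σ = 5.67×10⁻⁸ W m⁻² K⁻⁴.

Absorbed flux αS = emitted flux 2εσT⁴ per unit area; with α = ε this gives T = (S/2σ)^(1/4).
T = (1650 / (2 × 5.67×10⁻⁸))^(1/4) = (1.46×10^10)^(1/4).
T = 347 K.

T ≈ 347 K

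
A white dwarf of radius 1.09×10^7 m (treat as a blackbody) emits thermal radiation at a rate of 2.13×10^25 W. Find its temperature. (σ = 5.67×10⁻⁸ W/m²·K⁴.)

A = 4πr² = 4π × (1.09×10^7)² = 1.49×10^15 m².
From P = σAT⁴, T = (P / σA)^(1/4) = (2.13×10^25 / (5.67×10⁻⁸ × 1.49×10^15))^(1/4).
T = (2.52×10^17)^(1/4) = 22400 K.

T ≈ 22400 K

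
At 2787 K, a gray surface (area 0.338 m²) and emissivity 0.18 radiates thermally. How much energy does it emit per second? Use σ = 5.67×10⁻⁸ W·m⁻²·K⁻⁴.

P = εσAT⁴ = 0.18 × 5.67×10⁻⁸ × 0.338 × (2787)⁴ = 0.18 × 5.67×10⁻⁸ × 0.338 × 6.03×10^13.
P = 2.08×10^5 W.

P ≈ 2.08×10^5 W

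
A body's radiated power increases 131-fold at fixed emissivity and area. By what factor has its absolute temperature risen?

factor ≈ 3.38

P ∝ T⁴ ⇒ T ∝ P^(1/4), so T scales by (131)^(1/4) = 3.38.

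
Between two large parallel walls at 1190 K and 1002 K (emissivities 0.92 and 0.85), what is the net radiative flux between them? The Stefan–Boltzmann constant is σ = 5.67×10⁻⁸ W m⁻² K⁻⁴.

q ≈ 44800 W/m²

For two large parallel gray plates, q = σ(T₁⁴ − T₂⁴) / (1/ε₁ + 1/ε₂ − 1).
1/ε₁ + 1/ε₂ − 1 = 1/0.92 + 1/0.85 − 1 = 1.263.
T₁⁴ − T₂⁴ = 2.01×10^12 − 1.01×10^12 = 9.97×10^11 K⁴.
q = 5.67×10⁻⁸ × 9.97×10^11 / 1.263 = 44800 W/m².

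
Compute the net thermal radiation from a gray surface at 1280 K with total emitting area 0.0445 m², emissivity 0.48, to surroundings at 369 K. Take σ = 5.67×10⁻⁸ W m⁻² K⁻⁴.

Q ≈ 3230 W

Q = εσA(T⁴ − T_s⁴). T⁴ − T_s⁴ = (1280)⁴ − (369)⁴ = 2.68×10^12 − 1.85×10^10 = 2.67×10^12 K⁴.
Q = 0.48 × 5.67×10⁻⁸ × 0.0445 × 2.67×10^12 = 3230 W.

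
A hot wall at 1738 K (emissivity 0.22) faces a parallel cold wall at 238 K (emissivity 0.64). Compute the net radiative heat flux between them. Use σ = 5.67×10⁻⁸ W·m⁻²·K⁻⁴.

For two large parallel gray plates, q = σ(T₁⁴ − T₂⁴) / (1/ε₁ + 1/ε₂ − 1).
1/ε₁ + 1/ε₂ − 1 = 1/0.22 + 1/0.64 − 1 = 5.108.
T₁⁴ − T₂⁴ = 9.12×10^12 − 3.21×10^9 = 9.12×10^12 K⁴.
q = 5.67×10⁻⁸ × 9.12×10^12 / 5.108 = 1.01×10^5 W/m².

q ≈ 1.01×10^5 W/m²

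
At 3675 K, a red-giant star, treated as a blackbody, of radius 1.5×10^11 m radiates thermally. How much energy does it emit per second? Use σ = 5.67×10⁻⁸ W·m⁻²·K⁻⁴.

A = 4πr² = 4π × (1.5×10^11)² = 2.83×10^23 m².
P = σAT⁴ = 5.67×10⁻⁸ × 2.83×10^23 × (3675)⁴ = 5.67×10⁻⁸ × 2.83×10^23 × 1.82×10^14.
P = 2.92×10^30 W.

P ≈ 2.92×10^30 W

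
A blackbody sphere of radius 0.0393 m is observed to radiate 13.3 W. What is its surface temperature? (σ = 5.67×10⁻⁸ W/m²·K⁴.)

A = 4πr² = 4π × (0.0393)² = 0.0194 m².
From P = σAT⁴, T = (P / σA)^(1/4) = (13.3 / (5.67×10⁻⁸ × 0.0194))^(1/4).
T = (1.21×10^10)^(1/4) = 332 K.

T ≈ 332 K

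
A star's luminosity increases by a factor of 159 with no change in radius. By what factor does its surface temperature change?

P ∝ T⁴ ⇒ T ∝ P^(1/4), so T scales by (159)^(1/4) = 3.55.

factor ≈ 3.55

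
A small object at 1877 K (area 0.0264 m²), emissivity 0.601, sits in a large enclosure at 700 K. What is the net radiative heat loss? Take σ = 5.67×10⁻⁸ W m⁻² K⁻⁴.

Q ≈ 11000 W

Q = εσA(T⁴ − T_s⁴). T⁴ − T_s⁴ = (1877)⁴ − (700)⁴ = 1.24×10^13 − 2.40×10^11 = 1.22×10^13 K⁴.
Q = 0.601 × 5.67×10⁻⁸ × 0.0264 × 1.22×10^13 = 11000 W.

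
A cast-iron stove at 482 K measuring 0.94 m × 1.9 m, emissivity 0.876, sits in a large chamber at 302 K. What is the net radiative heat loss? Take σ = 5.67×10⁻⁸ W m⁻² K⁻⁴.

Q ≈ 4050 W

A = 0.94 × 1.9 = 1.79 m².
Q = εσA(T⁴ − T_s⁴). T⁴ − T_s⁴ = (482)⁴ − (302)⁴ = 5.40×10^10 − 8.32×10^9 = 4.57×10^10 K⁴.
Q = 0.876 × 5.67×10⁻⁸ × 1.79 × 4.57×10^10 = 4050 W.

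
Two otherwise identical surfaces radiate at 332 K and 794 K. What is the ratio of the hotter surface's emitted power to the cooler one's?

P ∝ T⁴, so the ratio is (794/332)⁴ = (2.392)⁴ = 32.7.

ratio ≈ 32.7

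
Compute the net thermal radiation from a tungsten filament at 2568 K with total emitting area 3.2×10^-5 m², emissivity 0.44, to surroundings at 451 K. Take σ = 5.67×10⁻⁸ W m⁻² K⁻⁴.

Q = εσA(T⁴ − T_s⁴). T⁴ − T_s⁴ = (2568)⁴ − (451)⁴ = 4.35×10^13 − 4.14×10^10 = 4.34×10^13 K⁴.
Q = 0.44 × 5.67×10⁻⁸ × 3.20×10^-5 × 4.34×10^13 = 34.7 W.

Q ≈ 34.7 W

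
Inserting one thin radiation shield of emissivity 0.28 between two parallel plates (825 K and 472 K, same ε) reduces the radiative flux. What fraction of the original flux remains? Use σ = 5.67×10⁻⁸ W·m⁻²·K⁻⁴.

ratio ≈ 0.500

With N identical shields there are N+1 = 2 gaps in series, each with the same radiative resistance, so the flux falls to 1/(N+1) of its unshielded value.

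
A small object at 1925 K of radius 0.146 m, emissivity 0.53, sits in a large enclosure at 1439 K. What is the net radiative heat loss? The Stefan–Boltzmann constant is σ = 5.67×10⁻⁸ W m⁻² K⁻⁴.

Q ≈ 76000 W

A = 4πr² = 4π × (0.146)² = 0.268 m².
Q = εσA(T⁴ − T_s⁴). T⁴ − T_s⁴ = (1925)⁴ − (1439)⁴ = 1.37×10^13 − 4.29×10^12 = 9.44×10^12 K⁴.
Q = 0.53 × 5.67×10⁻⁸ × 0.268 × 9.44×10^12 = 76000 W.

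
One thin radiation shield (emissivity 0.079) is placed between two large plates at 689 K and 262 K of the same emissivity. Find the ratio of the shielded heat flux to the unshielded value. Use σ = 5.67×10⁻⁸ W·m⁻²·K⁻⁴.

With N identical shields there are N+1 = 2 gaps in series, each with the same radiative resistance, so the flux falls to 1/(N+1) of its unshielded value.

ratio ≈ 0.500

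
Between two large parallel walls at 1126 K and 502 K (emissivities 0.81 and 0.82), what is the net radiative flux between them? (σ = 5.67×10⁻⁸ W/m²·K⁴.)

For two large parallel gray plates, q = σ(T₁⁴ − T₂⁴) / (1/ε₁ + 1/ε₂ − 1).
1/ε₁ + 1/ε₂ − 1 = 1/0.81 + 1/0.82 − 1 = 1.454.
T₁⁴ − T₂⁴ = 1.61×10^12 − 6.35×10^10 = 1.54×10^12 K⁴.
q = 5.67×10⁻⁸ × 1.54×10^12 / 1.454 = 60200 W/m².

q ≈ 60200 W/m²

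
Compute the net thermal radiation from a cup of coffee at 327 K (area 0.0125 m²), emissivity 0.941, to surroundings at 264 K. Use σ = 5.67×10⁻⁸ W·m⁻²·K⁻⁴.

Q = εσA(T⁴ − T_s⁴). T⁴ − T_s⁴ = (327)⁴ − (264)⁴ = 1.14×10^10 − 4.86×10^9 = 6.58×10^9 K⁴.
Q = 0.941 × 5.67×10⁻⁸ × 0.0125 × 6.58×10^9 = 4.39 W.

Q ≈ 4.39 W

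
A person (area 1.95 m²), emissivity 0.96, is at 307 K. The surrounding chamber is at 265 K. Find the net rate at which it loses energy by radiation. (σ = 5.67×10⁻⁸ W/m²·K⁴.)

Q ≈ 419 W

Q = εσA(T⁴ − T_s⁴). T⁴ − T_s⁴ = (307)⁴ − (265)⁴ = 8.88×10^9 − 4.93×10^9 = 3.95×10^9 K⁴.
Q = 0.96 × 5.67×10⁻⁸ × 1.95 × 3.95×10^9 = 419 W.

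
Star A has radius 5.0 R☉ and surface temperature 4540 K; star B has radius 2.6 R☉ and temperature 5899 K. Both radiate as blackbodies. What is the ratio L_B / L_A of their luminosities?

L_B/L_A ≈ 0.771

L = 4πR²σT⁴ ∝ R²T⁴, so L_B/L_A = (2.6/5.0)² × (5899/4540)⁴ = 0.270 × 2.85 = 0.771.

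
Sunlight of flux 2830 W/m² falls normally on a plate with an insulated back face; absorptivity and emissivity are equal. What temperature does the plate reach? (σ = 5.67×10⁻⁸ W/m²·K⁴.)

Absorbed flux αS = emitted flux εσT⁴ (one radiating face); with α = ε, T = (S/σ)^(1/4).
T = (2830 / 5.67×10⁻⁸)^(1/4) = (4.99×10^10)^(1/4).
T = 473 K.

T ≈ 473 K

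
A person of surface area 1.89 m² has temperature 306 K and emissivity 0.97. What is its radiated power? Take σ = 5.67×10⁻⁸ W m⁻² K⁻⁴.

P = εσAT⁴ = 0.97 × 5.67×10⁻⁸ × 1.89 × (306)⁴ = 0.97 × 5.67×10⁻⁸ × 1.89 × 8.77×10^9.
P = 911 W.

P ≈ 911 W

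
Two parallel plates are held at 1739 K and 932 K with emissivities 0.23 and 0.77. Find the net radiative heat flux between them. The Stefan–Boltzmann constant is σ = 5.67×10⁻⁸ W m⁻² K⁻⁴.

q ≈ 1.02×10^5 W/m²

For two large parallel gray plates, q = σ(T₁⁴ − T₂⁴) / (1/ε₁ + 1/ε₂ − 1).
1/ε₁ + 1/ε₂ − 1 = 1/0.23 + 1/0.77 − 1 = 4.647.
T₁⁴ − T₂⁴ = 9.15×10^12 − 7.55×10^11 = 8.39×10^12 K⁴.
q = 5.67×10⁻⁸ × 8.39×10^12 / 4.647 = 1.02×10^5 W/m².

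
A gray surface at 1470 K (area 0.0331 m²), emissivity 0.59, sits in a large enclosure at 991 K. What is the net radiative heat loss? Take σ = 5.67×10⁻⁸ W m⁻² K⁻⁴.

Q = εσA(T⁴ − T_s⁴). T⁴ − T_s⁴ = (1470)⁴ − (991)⁴ = 4.67×10^12 − 9.64×10^11 = 3.71×10^12 K⁴.
Q = 0.59 × 5.67×10⁻⁸ × 0.0331 × 3.71×10^12 = 4100 W.

Q ≈ 4100 W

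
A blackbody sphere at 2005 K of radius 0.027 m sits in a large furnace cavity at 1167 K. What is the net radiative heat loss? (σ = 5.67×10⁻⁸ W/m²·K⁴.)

Q ≈ 7430 W

A = 4πr² = 4π × (0.027)² = 9.16×10^-3 m².
Q = σA(T⁴ − T_s⁴). T⁴ − T_s⁴ = (2005)⁴ − (1167)⁴ = 1.62×10^13 − 1.85×10^12 = 1.43×10^13 K⁴.
Q = 5.67×10⁻⁸ × 9.16×10^-3 × 1.43×10^13 = 7430 W.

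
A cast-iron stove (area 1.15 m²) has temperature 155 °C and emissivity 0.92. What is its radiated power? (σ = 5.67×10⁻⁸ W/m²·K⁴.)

P ≈ 2010 W

155 °C = 428 K.
Stefan–Boltzmann: P = εσAT⁴ = 0.92 × 5.67×10⁻⁸ × 1.15 × (428)⁴ = 0.92 × 5.67×10⁻⁸ × 1.15 × 3.36×10^10.
P = 2010 W.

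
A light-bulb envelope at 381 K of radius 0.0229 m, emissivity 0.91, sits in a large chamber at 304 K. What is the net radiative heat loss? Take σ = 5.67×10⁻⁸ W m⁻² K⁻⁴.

A = 4πr² = 4π × (0.0229)² = 6.59×10^-3 m².
Q = εσA(T⁴ − T_s⁴). T⁴ − T_s⁴ = (381)⁴ − (304)⁴ = 2.11×10^10 − 8.54×10^9 = 1.25×10^10 K⁴.
Q = 0.91 × 5.67×10⁻⁸ × 6.59×10^-3 × 1.25×10^10 = 4.26 W.

Q ≈ 4.26 W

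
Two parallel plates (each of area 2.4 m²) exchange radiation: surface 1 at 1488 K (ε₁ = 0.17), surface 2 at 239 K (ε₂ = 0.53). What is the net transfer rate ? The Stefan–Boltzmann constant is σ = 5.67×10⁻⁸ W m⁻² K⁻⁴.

Q ≈ 98500 W

For two large parallel gray plates, q = σ(T₁⁴ − T₂⁴) / (1/ε₁ + 1/ε₂ − 1).
1/ε₁ + 1/ε₂ − 1 = 1/0.17 + 1/0.53 − 1 = 6.769.
T₁⁴ − T₂⁴ = 4.90×10^12 − 3.26×10^9 = 4.90×10^12 K⁴.
q = 5.67×10⁻⁸ × 4.90×10^12 / 6.769 = 41000 W/m².
Q = q·A = 41000 × 2.4 = 98500 W.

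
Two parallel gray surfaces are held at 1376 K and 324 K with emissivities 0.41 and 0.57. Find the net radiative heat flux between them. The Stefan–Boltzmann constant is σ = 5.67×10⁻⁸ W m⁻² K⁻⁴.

For two large parallel gray plates, q = σ(T₁⁴ − T₂⁴) / (1/ε₁ + 1/ε₂ − 1).
1/ε₁ + 1/ε₂ − 1 = 1/0.41 + 1/0.57 − 1 = 3.193.
T₁⁴ − T₂⁴ = 3.58×10^12 − 1.10×10^10 = 3.57×10^12 K⁴.
q = 5.67×10⁻⁸ × 3.57×10^12 / 3.193 = 63500 W/m².

q ≈ 63500 W/m²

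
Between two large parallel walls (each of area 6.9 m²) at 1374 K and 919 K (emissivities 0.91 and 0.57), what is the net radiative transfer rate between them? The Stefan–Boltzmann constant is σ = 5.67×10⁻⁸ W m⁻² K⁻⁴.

Q ≈ 6.02×10^5 W

For two large parallel gray plates, q = σ(T₁⁴ − T₂⁴) / (1/ε₁ + 1/ε₂ − 1).
1/ε₁ + 1/ε₂ − 1 = 1/0.91 + 1/0.57 − 1 = 1.853.
T₁⁴ − T₂⁴ = 3.56×10^12 − 7.13×10^11 = 2.85×10^12 K⁴.
q = 5.67×10⁻⁸ × 2.85×10^12 / 1.853 = 87200 W/m².
Q = q·A = 87200 × 6.9 = 6.02×10^5 W.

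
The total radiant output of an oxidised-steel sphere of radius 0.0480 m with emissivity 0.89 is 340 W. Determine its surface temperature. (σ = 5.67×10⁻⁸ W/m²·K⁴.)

A = 4πr² = 4π × (0.0480)² = 0.0290 m².
From P = εσAT⁴, T = (P / εσA)^(1/4) = (340 / (0.89 × 5.67×10⁻⁸ × 0.0290))^(1/4).
T = (2.33×10^11)^(1/4) = 695 K.

T ≈ 695 K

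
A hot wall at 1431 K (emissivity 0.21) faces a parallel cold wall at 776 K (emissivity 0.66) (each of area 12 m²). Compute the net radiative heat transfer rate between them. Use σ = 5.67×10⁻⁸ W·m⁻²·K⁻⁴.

Q ≈ 4.94×10^5 W

For two large parallel gray plates, q = σ(T₁⁴ − T₂⁴) / (1/ε₁ + 1/ε₂ − 1).
1/ε₁ + 1/ε₂ − 1 = 1/0.21 + 1/0.66 − 1 = 5.277.
T₁⁴ − T₂⁴ = 4.19×10^12 − 3.63×10^11 = 3.83×10^12 K⁴.
q = 5.67×10⁻⁸ × 3.83×10^12 / 5.277 = 41200 W/m².
Q = q·A = 41200 × 12 = 4.94×10^5 W.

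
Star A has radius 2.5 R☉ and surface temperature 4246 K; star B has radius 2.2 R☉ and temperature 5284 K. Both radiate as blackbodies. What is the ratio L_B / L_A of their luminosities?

L = 4πR²σT⁴ ∝ R²T⁴, so L_B/L_A = (2.2/2.5)² × (5284/4246)⁴ = 0.774 × 2.40 = 1.86.

L_B/L_A ≈ 1.86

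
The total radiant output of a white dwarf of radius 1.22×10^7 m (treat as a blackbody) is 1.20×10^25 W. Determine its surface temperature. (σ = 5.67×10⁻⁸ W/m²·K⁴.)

T ≈ 18300 K

A = 4πr² = 4π × (1.22×10^7)² = 1.87×10^15 m².
From P = σAT⁴, T = (P / σA)^(1/4) = (1.20×10^25 / (5.67×10⁻⁸ × 1.87×10^15))^(1/4).
T = (1.13×10^17)^(1/4) = 18300 K.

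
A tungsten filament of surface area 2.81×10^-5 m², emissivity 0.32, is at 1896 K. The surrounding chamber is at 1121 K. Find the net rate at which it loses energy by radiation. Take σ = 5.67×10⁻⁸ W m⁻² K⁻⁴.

Q ≈ 5.78 W

Q = εσA(T⁴ − T_s⁴). T⁴ − T_s⁴ = (1896)⁴ − (1121)⁴ = 1.29×10^13 − 1.58×10^12 = 1.13×10^13 K⁴.
Q = 0.32 × 5.67×10⁻⁸ × 2.81×10^-5 × 1.13×10^13 = 5.78 W.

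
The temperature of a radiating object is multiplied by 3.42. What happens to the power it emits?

P ∝ T⁴, so the power scales as (3.42)⁴ = 137.

factor ≈ 137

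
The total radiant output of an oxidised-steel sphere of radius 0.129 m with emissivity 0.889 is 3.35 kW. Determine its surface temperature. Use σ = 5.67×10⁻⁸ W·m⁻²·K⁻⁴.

A = 4πr² = 4π × (0.129)² = 0.209 m².
From P = εσAT⁴, T = (P / εσA)^(1/4) = (3350 / (0.889 × 5.67×10⁻⁸ × 0.209))^(1/4).
T = (3.18×10^11)^(1/4) = 751 K.

T ≈ 751 K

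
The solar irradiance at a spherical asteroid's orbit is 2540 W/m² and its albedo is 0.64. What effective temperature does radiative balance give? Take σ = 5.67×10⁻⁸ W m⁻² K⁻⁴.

Power absorbed = (1−a)S·πR²; power emitted = 4πR²σT⁴. Equating and cancelling πR²:
T = ((1−a)S / 4σ)^(1/4) = (914 / (4 × 5.67×10⁻⁸))^(1/4) = (4.03×10^9)^(1/4).
T = 252 K.

T ≈ 252 K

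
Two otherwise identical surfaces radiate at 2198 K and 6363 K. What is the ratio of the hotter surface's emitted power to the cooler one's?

ratio ≈ 70.2

P ∝ T⁴, so the ratio is (6363/2198)⁴ = (2.895)⁴ = 70.2.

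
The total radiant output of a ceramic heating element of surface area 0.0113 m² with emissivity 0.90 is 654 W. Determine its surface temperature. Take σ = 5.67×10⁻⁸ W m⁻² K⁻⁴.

T ≈ 1030 K

From P = εσAT⁴, T = (P / εσA)^(1/4) = (654 / (0.90 × 5.67×10⁻⁸ × 0.0113))^(1/4).
T = (1.13×10^12)^(1/4) = 1030 K.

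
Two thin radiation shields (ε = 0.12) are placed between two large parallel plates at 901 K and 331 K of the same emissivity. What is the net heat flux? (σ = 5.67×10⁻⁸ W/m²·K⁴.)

Each of the 3 gaps contributes resistance (2/ε − 1) = 2/0.12 − 1 = 15.67; total = 47.00.
q = σ(T₁⁴ − T₂⁴) / 47.00 = 5.67×10⁻⁸ × 6.47×10^11 / 47.00 = 781 W/m².

q ≈ 781 W/m²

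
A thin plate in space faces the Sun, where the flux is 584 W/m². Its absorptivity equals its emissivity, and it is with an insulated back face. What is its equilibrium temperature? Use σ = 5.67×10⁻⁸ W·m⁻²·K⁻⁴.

Absorbed flux αS = emitted flux εσT⁴ (one radiating face); with α = ε, T = (S/σ)^(1/4).
T = (584 / 5.67×10⁻⁸)^(1/4) = (1.03×10^10)^(1/4).
T = 319 K.

T ≈ 319 K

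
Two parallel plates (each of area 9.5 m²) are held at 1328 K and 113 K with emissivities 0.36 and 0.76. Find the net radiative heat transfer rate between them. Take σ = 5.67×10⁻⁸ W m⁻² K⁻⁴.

Q ≈ 5.42×10^5 W

For two large parallel gray plates, q = σ(T₁⁴ − T₂⁴) / (1/ε₁ + 1/ε₂ − 1).
1/ε₁ + 1/ε₂ − 1 = 1/0.36 + 1/0.76 − 1 = 3.094.
T₁⁴ − T₂⁴ = 3.11×10^12 − 1.63×10^8 = 3.11×10^12 K⁴.
q = 5.67×10⁻⁸ × 3.11×10^12 / 3.094 = 57000 W/m².
Q = q·A = 57000 × 9.5 = 5.42×10^5 W.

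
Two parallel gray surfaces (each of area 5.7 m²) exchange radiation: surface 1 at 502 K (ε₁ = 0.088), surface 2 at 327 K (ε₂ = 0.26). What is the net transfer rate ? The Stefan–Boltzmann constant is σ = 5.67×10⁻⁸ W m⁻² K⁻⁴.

For two large parallel gray plates, q = σ(T₁⁴ − T₂⁴) / (1/ε₁ + 1/ε₂ − 1).
1/ε₁ + 1/ε₂ − 1 = 1/0.088 + 1/0.26 − 1 = 14.21.
T₁⁴ − T₂⁴ = 6.35×10^10 − 1.14×10^10 = 5.21×10^10 K⁴.
q = 5.67×10⁻⁸ × 5.21×10^10 / 14.21 = 208 W/m².
Q = q·A = 208 × 5.7 = 1180 W.

Q ≈ 1180 W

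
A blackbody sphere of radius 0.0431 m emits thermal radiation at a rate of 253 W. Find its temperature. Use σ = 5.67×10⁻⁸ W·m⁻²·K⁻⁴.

A = 4πr² = 4π × (0.0431)² = 0.0233 m².
From P = σAT⁴, T = (P / σA)^(1/4) = (253 / (5.67×10⁻⁸ × 0.0233))^(1/4).
T = (1.91×10^11)^(1/4) = 661 K.

T ≈ 661 K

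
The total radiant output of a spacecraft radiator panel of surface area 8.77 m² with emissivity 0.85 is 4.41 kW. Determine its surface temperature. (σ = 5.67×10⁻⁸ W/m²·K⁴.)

T ≈ 320 K

From P = εσAT⁴, T = (P / εσA)^(1/4) = (4410 / (0.85 × 5.67×10⁻⁸ × 8.77))^(1/4).
T = (1.04×10^10)^(1/4) = 320 K.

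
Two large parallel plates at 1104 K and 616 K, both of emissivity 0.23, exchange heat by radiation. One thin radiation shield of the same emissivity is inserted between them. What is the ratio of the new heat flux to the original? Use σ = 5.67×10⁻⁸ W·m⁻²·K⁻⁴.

With N identical shields there are N+1 = 2 gaps in series, each with the same radiative resistance, so the flux falls to 1/(N+1) of its unshielded value.

ratio ≈ 0.500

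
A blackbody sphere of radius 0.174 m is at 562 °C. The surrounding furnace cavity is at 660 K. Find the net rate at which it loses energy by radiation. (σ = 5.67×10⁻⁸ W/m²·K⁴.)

A = 4πr² = 4π × (0.174)² = 0.380 m².
Convert: 562 °C = 835 K.
Q = σA(T⁴ − T_s⁴). T⁴ − T_s⁴ = (835)⁴ − (660)⁴ = 4.86×10^11 − 1.90×10^11 = 2.96×10^11 K⁴.
Q = 5.67×10⁻⁸ × 0.380 × 2.96×10^11 = 6390 W.

Q ≈ 6390 W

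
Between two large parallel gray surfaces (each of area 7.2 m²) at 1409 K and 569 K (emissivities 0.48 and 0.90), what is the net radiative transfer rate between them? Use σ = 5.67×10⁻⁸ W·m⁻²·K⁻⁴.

For two large parallel gray plates, q = σ(T₁⁴ − T₂⁴) / (1/ε₁ + 1/ε₂ − 1).
1/ε₁ + 1/ε₂ − 1 = 1/0.48 + 1/0.90 − 1 = 2.194.
T₁⁴ − T₂⁴ = 3.94×10^12 − 1.05×10^11 = 3.84×10^12 K⁴.
q = 5.67×10⁻⁸ × 3.84×10^12 / 2.194 = 99100 W/m².
Q = q·A = 99100 × 7.2 = 7.14×10^5 W.

Q ≈ 7.14×10^5 W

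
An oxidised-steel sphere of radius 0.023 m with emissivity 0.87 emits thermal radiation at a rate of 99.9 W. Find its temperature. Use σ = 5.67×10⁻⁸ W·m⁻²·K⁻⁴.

T ≈ 743 K

A = 4πr² = 4π × (0.023)² = 6.65×10^-3 m².
From P = εσAT⁴, T = (P / εσA)^(1/4) = (99.9 / (0.87 × 5.67×10⁻⁸ × 6.65×10^-3))^(1/4).
T = (3.05×10^11)^(1/4) = 743 K.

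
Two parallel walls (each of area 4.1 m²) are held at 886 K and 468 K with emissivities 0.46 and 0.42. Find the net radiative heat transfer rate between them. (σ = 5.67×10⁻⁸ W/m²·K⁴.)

Q ≈ 37200 W

For two large parallel gray plates, q = σ(T₁⁴ − T₂⁴) / (1/ε₁ + 1/ε₂ − 1).
1/ε₁ + 1/ε₂ − 1 = 1/0.46 + 1/0.42 − 1 = 3.555.
T₁⁴ − T₂⁴ = 6.16×10^11 − 4.80×10^10 = 5.68×10^11 K⁴.
q = 5.67×10⁻⁸ × 5.68×10^11 / 3.555 = 9060 W/m².
Q = q·A = 9060 × 4.1 = 37200 W.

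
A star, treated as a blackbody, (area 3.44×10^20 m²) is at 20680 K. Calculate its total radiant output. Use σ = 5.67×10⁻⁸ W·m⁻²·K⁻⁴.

P ≈ 3.57×10^30 W

P = σAT⁴ = 5.67×10⁻⁸ × 3.44×10^20 × (20680)⁴ = 5.67×10⁻⁸ × 3.44×10^20 × 1.83×10^17.
P = 3.57×10^30 W.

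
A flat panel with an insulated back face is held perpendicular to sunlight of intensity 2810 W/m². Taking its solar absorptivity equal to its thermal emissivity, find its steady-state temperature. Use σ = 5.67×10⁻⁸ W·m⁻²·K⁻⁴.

T ≈ 472 K

Absorbed flux αS = emitted flux εσT⁴ (one radiating face); with α = ε, T = (S/σ)^(1/4).
T = (2810 / 5.67×10⁻⁸)^(1/4) = (4.96×10^10)^(1/4).
T = 472 K.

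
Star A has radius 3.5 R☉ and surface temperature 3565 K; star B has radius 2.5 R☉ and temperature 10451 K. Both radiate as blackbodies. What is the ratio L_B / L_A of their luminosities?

L = 4πR²σT⁴ ∝ R²T⁴, so L_B/L_A = (2.5/3.5)² × (10451/3565)⁴ = 0.510 × 73.9 = 37.7.

L_B/L_A ≈ 37.7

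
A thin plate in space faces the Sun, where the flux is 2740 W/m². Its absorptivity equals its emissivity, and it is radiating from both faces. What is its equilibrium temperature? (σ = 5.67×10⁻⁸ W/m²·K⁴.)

T ≈ 394 K

Absorbed flux αS = emitted flux 2εσT⁴ per unit area; with α = ε this gives T = (S/2σ)^(1/4).
T = (2740 / (2 × 5.67×10⁻⁸))^(1/4) = (2.42×10^10)^(1/4).
T = 394 K.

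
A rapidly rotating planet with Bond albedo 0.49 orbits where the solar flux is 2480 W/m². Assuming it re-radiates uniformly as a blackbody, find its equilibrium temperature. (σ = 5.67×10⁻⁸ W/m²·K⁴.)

T ≈ 273 K

Power absorbed = (1−a)S·πR²; power emitted = 4πR²σT⁴. Equating and cancelling πR²:
T = ((1−a)S / 4σ)^(1/4) = (1260 / (4 × 5.67×10⁻⁸))^(1/4) = (5.58×10^9)^(1/4).
T = 273 K.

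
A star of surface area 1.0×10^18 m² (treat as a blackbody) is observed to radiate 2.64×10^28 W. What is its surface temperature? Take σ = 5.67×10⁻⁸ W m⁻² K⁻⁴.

T ≈ 26100 K

From P = σAT⁴, T = (P / σA)^(1/4) = (2.64×10^28 / (5.67×10⁻⁸ × 1.00×10^18))^(1/4).
T = (4.66×10^17)^(1/4) = 26100 K.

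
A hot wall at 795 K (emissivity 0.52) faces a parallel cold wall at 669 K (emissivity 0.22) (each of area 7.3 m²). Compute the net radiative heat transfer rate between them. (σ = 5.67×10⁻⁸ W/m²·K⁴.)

For two large parallel gray plates, q = σ(T₁⁴ − T₂⁴) / (1/ε₁ + 1/ε₂ − 1).
1/ε₁ + 1/ε₂ − 1 = 1/0.52 + 1/0.22 − 1 = 5.469.
T₁⁴ − T₂⁴ = 3.99×10^11 − 2.00×10^11 = 1.99×10^11 K⁴.
q = 5.67×10⁻⁸ × 1.99×10^11 / 5.469 = 2060 W/m².
Q = q·A = 2060 × 7.3 = 15100 W.

Q ≈ 15100 W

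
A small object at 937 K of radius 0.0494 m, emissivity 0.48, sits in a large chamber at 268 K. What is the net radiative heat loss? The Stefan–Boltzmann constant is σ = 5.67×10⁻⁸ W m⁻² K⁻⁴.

A = 4πr² = 4π × (0.0494)² = 0.0307 m².
Q = εσA(T⁴ − T_s⁴). T⁴ − T_s⁴ = (937)⁴ − (268)⁴ = 7.71×10^11 − 5.16×10^9 = 7.66×10^11 K⁴.
Q = 0.48 × 5.67×10⁻⁸ × 0.0307 × 7.66×10^11 = 639 W.

Q ≈ 639 W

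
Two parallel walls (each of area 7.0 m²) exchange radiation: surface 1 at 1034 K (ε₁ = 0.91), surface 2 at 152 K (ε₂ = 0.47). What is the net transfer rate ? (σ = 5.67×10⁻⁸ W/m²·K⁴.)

Q ≈ 2.04×10^5 W

For two large parallel gray plates, q = σ(T₁⁴ − T₂⁴) / (1/ε₁ + 1/ε₂ − 1).
1/ε₁ + 1/ε₂ − 1 = 1/0.91 + 1/0.47 − 1 = 2.227.
T₁⁴ − T₂⁴ = 1.14×10^12 − 5.34×10^8 = 1.14×10^12 K⁴.
q = 5.67×10⁻⁸ × 1.14×10^12 / 2.227 = 29100 W/m².
Q = q·A = 29100 × 7.0 = 2.04×10^5 W.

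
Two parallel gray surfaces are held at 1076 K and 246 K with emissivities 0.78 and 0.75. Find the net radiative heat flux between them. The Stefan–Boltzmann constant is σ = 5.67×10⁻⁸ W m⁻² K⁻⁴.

q ≈ 46900 W/m²

For two large parallel gray plates, q = σ(T₁⁴ − T₂⁴) / (1/ε₁ + 1/ε₂ − 1).
1/ε₁ + 1/ε₂ − 1 = 1/0.78 + 1/0.75 − 1 = 1.615.
T₁⁴ − T₂⁴ = 1.34×10^12 − 3.66×10^9 = 1.34×10^12 K⁴.
q = 5.67×10⁻⁸ × 1.34×10^12 / 1.615 = 46900 W/m².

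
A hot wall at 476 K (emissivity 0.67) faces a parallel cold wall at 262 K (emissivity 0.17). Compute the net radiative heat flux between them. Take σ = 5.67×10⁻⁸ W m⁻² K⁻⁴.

For two large parallel gray plates, q = σ(T₁⁴ − T₂⁴) / (1/ε₁ + 1/ε₂ − 1).
1/ε₁ + 1/ε₂ − 1 = 1/0.67 + 1/0.17 − 1 = 6.375.
T₁⁴ − T₂⁴ = 5.13×10^10 − 4.71×10^9 = 4.66×10^10 K⁴.
q = 5.67×10⁻⁸ × 4.66×10^10 / 6.375 = 415 W/m².

q ≈ 415 W/m²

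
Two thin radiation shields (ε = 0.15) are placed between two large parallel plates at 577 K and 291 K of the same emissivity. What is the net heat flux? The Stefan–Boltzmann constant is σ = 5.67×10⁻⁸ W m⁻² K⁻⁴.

Each of the 3 gaps contributes resistance (2/ε − 1) = 2/0.15 − 1 = 12.33; total = 37.00.
q = σ(T₁⁴ − T₂⁴) / 37.00 = 5.67×10⁻⁸ × 1.04×10^11 / 37.00 = 159 W/m².

q ≈ 159 W/m²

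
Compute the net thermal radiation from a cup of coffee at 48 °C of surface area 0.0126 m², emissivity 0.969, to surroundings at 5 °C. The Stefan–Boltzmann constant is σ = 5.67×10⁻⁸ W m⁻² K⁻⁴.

Convert: 48 °C = 321 K; 5 °C = 278 K.
Q = εσA(T⁴ − T_s⁴). T⁴ − T_s⁴ = (321)⁴ − (278)⁴ = 1.06×10^10 − 5.97×10^9 = 4.64×10^9 K⁴.
Q = 0.969 × 5.67×10⁻⁸ × 0.0126 × 4.64×10^9 = 3.22 W.

Q ≈ 3.22 W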